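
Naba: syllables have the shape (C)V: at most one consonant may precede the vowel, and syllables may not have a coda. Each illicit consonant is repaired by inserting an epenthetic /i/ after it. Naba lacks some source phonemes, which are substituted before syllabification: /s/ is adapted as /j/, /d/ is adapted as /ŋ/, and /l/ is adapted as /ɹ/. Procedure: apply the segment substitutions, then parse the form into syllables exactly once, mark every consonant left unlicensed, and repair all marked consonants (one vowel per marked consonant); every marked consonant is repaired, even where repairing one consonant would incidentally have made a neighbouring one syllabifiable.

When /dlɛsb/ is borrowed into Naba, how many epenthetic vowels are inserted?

3

After substitution the input is /ŋɹɛjb/.
The unsyllabifiable consonants are /ŋ/, /j/, /b/; each receives one epenthetic vowel.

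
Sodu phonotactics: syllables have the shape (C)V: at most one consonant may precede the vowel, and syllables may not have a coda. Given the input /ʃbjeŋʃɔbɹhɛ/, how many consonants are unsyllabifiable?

The consonants /ʃ/, /b/, /ŋ/, /b/, /ɹ/ cannot be parsed into a legal (C)V syllable (no codas are permitted; onsets are limited to one consonant).

5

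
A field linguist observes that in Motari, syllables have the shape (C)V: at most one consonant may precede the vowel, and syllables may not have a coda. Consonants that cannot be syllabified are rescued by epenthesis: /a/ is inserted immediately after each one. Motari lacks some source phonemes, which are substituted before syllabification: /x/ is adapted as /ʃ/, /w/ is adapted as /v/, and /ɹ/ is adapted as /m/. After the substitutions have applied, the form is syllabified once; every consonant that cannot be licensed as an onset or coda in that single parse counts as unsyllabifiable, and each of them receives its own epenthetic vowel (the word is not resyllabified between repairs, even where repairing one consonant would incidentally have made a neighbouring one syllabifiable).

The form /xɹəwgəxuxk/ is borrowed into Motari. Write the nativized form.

ʃaməvagəʃuʃaka

Substitution: /x/ → /ʃ/, /ɹ/ → /m/, /w/ → /v/, giving /ʃməvgəʃuʃk/.
The consonants /ʃ/, /v/, /ʃ/, /k/ cannot be parsed into a legal (C)V syllable (no codas are permitted; onsets are limited to one consonant).
Each unlicensed consonant becomes the onset of a new syllable: /ʃ/ → /ʃa/, /v/ → /va/, /ʃ/ → /ʃa/, /k/ → /ka/.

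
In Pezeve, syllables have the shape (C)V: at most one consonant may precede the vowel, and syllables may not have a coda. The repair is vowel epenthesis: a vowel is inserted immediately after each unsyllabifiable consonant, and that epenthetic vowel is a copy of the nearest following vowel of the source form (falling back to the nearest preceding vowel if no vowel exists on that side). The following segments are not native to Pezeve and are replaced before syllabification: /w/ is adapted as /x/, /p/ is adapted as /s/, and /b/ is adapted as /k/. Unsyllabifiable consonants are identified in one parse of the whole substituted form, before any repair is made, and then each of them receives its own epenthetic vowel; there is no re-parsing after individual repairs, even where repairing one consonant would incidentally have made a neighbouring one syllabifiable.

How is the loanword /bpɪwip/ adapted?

Substitution: /b/ → /k/, /p/ → /s/, /w/ → /x/, giving /ksɪxis/.
The consonants /k/, /s/ cannot be parsed into a legal (C)V syllable (no codas are permitted; onsets are limited to one consonant).
Inserting the epenthetic vowel yields /k/ → /kɪ/, /s/ → /si/.

kɪsɪxisi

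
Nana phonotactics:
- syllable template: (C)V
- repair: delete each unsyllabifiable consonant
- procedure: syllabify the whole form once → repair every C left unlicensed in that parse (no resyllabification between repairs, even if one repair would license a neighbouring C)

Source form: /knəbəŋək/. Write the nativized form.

The consonants /k/, /k/ cannot be parsed into a legal (C)V syllable (no codas are permitted; onsets are limited to one consonant).
Deleting the stranded consonants removes /k/, /k/.

nəbəŋə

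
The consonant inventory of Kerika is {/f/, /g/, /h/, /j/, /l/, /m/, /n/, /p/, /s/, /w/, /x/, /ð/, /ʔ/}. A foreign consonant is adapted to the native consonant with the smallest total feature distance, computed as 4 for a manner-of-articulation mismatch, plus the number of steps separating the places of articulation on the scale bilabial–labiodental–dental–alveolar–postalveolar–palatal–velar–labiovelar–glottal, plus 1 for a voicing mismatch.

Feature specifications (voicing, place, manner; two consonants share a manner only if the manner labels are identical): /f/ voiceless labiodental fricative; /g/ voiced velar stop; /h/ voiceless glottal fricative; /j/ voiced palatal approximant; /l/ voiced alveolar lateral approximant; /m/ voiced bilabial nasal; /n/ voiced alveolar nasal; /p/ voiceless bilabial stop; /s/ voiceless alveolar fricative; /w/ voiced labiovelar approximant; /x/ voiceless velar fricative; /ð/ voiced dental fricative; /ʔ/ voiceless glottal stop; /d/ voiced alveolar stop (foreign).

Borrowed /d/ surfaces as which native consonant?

/g/ is closest: same manner (stop), place distance 3 (alveolar→velar), same voicing; total 3. Next closest is /l/ at distance 4.

g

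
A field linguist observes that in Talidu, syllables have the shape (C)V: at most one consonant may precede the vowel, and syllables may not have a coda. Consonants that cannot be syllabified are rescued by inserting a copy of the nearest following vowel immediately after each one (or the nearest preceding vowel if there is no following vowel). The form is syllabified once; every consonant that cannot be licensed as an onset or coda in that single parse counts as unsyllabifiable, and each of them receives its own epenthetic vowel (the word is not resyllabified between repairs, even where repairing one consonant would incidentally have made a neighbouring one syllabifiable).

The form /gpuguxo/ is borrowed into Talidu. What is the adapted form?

The consonants /g/ cannot be parsed into a legal (C)V syllable (no codas are permitted; onsets are limited to one consonant).
Inserting the epenthetic vowel yields /g/ → /gu/.

gupuguxo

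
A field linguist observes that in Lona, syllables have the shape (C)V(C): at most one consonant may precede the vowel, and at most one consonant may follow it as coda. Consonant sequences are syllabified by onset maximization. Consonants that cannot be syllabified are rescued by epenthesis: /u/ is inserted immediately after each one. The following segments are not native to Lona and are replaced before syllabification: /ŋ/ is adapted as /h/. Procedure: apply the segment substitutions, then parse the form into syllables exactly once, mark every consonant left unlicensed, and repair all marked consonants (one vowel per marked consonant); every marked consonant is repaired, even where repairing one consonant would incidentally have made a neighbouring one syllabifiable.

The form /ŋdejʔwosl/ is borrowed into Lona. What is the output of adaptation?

Substitution: /ŋ/ → /h/, giving /hdejʔwosl/.
The consonants /h/, /ʔ/, /l/ cannot be parsed into a legal (C)V(C) syllable (at most one coda consonant is licensed; onsets are limited to one consonant).
Inserting the epenthetic vowel yields /h/ → /hu/, /ʔ/ → /ʔu/, /l/ → /lu/.

hudejʔuwoslu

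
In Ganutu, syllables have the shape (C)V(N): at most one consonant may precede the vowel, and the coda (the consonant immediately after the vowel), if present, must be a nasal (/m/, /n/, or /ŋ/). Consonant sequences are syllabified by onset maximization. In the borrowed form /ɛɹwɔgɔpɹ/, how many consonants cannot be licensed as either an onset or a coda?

Under (C)V(N), the unsyllabifiable consonants are /ɹ/, /p/, /ɹ/ (only a nasal (/m/, /n/, or /ŋ/) is licensed in coda position; onsets are limited to one consonant).

3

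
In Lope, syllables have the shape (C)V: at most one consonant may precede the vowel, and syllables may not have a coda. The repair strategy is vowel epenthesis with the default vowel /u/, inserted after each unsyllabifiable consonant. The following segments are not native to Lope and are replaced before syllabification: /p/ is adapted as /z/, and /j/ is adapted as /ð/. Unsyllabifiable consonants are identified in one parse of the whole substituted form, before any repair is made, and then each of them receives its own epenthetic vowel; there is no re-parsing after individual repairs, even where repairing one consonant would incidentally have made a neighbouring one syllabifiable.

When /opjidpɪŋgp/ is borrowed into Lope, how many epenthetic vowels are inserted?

After substitution the input is /ozðidzɪŋgz/.
The unsyllabifiable consonants are /z/, /d/, /ŋ/, /g/, /z/; each receives one epenthetic vowel.

5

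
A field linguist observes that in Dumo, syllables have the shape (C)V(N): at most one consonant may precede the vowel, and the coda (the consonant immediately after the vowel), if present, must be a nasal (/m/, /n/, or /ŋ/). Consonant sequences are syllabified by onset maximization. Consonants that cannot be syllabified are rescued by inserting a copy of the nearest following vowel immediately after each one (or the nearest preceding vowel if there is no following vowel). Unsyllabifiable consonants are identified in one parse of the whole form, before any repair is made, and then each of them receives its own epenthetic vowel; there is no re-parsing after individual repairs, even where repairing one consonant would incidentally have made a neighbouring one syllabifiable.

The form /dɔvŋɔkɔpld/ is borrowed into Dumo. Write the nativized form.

dɔvɔŋɔkɔpɔlɔdɔ

Under (C)V(N), the unsyllabifiable consonants are /v/, /p/, /l/, /d/ (only a nasal (/m/, /n/, or /ŋ/) is licensed in coda position; onsets are limited to one consonant).
Epenthesis after each stranded consonant: /v/ → /vɔ/, /p/ → /pɔ/, /l/ → /lɔ/, /d/ → /dɔ/.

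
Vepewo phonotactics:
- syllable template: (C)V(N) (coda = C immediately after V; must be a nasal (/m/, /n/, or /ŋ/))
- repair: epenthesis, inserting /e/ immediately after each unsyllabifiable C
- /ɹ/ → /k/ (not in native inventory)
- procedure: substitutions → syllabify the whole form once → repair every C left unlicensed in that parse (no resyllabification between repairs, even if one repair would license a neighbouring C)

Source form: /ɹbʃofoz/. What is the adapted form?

Substitution: /ɹ/ → /k/, giving /kbʃofoz/.
Syllabifying with onset maximization leaves /k/, /b/, /z/ stranded (only a nasal (/m/, /n/, or /ŋ/) is licensed in coda position; onsets are limited to one consonant).
Each unlicensed consonant becomes the onset of a new syllable: /k/ → /ke/, /b/ → /be/, /z/ → /ze/.

kebeʃofoze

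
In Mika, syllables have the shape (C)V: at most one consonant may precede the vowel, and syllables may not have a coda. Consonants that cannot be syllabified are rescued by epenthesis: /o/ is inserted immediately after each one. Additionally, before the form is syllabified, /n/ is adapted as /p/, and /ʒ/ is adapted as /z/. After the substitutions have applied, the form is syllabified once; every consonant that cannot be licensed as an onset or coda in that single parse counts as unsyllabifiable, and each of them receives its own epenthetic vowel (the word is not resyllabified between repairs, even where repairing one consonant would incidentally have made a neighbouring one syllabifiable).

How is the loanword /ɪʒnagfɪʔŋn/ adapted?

ɪzopagofɪʔoŋopo

Substitution: /ʒ/ → /z/, /n/ → /p/, giving /ɪzpagfɪʔŋp/.
The consonants /z/, /g/, /ʔ/, /ŋ/, /p/ cannot be parsed into a legal (C)V syllable (no codas are permitted; onsets are limited to one consonant).
Inserting the epenthetic vowel yields /z/ → /zo/, /g/ → /go/, /ʔ/ → /ʔo/, /ŋ/ → /ŋo/, /p/ → /po/.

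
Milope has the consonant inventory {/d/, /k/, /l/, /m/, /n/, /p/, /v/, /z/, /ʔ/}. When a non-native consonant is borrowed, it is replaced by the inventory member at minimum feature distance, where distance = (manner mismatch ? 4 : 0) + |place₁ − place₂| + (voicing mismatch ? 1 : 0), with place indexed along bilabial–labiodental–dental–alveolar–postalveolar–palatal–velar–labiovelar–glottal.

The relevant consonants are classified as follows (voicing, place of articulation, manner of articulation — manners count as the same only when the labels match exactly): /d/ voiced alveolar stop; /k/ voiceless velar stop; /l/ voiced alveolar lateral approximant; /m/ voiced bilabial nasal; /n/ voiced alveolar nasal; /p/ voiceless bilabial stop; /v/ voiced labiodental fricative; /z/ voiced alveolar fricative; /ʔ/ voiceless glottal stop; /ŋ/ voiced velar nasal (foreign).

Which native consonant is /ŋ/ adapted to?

/n/ is closest: same manner (nasal), place distance 3 (velar→alveolar), same voicing; total 3. Next closest is /k/ at distance 5.

n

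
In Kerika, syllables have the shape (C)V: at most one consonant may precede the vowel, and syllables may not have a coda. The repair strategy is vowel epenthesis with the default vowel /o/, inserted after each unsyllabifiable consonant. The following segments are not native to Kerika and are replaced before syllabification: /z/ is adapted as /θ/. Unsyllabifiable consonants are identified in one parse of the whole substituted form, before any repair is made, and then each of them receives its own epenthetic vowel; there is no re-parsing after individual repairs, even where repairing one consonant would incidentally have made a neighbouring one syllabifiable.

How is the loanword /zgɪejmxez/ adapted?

θogɪejomoxeθo

Substitution: /z/ → /θ/, giving /θgɪejmxeθ/.
Syllabifying with onset maximization leaves /θ/, /j/, /m/, /θ/ stranded (no codas are permitted; onsets are limited to one consonant).
Epenthesis after each stranded consonant: /θ/ → /θo/, /j/ → /jo/, /m/ → /mo/, /θ/ → /θo/.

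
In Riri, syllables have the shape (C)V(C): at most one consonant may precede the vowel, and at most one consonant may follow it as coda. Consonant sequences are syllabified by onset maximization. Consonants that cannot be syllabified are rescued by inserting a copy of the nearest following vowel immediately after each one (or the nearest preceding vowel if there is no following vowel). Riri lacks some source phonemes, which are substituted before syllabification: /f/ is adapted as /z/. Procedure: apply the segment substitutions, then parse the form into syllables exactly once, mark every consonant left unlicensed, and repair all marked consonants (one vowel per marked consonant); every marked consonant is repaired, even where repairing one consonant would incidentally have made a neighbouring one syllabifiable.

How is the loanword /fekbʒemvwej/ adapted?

Substitution: /f/ → /z/, giving /zekbʒemvwej/.
The consonants /b/, /v/ cannot be parsed into a legal (C)V(C) syllable (at most one coda consonant is licensed; onsets are limited to one consonant).
Epenthesis after each stranded consonant: /b/ → /be/, /v/ → /ve/.

zekbeʒemvewej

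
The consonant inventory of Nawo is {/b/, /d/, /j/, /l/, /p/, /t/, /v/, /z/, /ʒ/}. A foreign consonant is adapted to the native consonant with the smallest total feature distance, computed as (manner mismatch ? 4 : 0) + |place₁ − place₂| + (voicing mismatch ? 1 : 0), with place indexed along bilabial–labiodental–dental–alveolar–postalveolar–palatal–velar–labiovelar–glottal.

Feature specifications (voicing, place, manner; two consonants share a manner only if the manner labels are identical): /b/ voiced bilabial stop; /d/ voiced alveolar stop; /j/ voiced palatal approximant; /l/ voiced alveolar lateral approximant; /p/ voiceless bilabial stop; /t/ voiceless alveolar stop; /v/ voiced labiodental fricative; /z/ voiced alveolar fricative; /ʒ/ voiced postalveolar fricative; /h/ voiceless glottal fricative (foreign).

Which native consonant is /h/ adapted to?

ʒ

/ʒ/ is closest: same manner (fricative), place distance 4 (glottal→postalveolar), voicing differs (+1); total 5. Next closest is /z/ at distance 6.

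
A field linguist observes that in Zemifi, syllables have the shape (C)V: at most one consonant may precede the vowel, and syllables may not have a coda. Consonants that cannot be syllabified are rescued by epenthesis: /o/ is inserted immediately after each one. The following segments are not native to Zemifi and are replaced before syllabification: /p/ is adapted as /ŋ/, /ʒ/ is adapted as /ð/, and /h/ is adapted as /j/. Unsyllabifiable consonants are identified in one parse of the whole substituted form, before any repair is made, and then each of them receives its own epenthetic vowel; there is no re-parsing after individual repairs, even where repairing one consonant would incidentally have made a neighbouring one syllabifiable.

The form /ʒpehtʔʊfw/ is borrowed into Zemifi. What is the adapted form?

ðoŋejotoʔʊfowo

Substitution: /ʒ/ → /ð/, /p/ → /ŋ/, /h/ → /j/, giving /ðŋejtʔʊfw/.
Under (C)V, the unsyllabifiable consonants are /ð/, /j/, /t/, /f/, /w/ (no codas are permitted; onsets are limited to one consonant).
Each unlicensed consonant becomes the onset of a new syllable: /ð/ → /ðo/, /j/ → /jo/, /t/ → /to/, /f/ → /fo/, /w/ → /wo/.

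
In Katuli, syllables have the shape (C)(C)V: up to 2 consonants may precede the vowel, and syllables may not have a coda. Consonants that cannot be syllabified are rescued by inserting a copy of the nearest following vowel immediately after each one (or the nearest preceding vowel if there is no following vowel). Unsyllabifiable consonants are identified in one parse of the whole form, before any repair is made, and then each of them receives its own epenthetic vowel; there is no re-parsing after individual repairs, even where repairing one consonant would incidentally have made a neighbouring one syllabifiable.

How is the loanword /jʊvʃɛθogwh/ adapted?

jʊvʃɛθogowoho

The consonants /g/, /w/, /h/ cannot be parsed into a legal (C)(C)V syllable (no codas are permitted; onsets may contain at most 2 consonants).
Epenthesis after each stranded consonant: /g/ → /go/, /w/ → /wo/, /h/ → /ho/.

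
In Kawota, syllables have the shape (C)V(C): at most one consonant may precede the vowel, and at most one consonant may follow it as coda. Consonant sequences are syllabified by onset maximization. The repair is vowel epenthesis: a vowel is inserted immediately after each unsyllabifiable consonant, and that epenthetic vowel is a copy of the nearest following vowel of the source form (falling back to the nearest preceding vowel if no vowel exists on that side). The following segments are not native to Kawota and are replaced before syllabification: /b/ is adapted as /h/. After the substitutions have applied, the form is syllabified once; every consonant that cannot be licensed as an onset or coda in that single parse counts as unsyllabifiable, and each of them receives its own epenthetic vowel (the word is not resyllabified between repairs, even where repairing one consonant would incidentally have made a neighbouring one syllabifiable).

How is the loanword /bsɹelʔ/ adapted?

Substitution: /b/ → /h/, giving /hsɹelʔ/.
Under (C)V(C), the unsyllabifiable consonants are /h/, /s/, /ʔ/ (at most one coda consonant is licensed; onsets are limited to one consonant).
Epenthesis after each stranded consonant: /h/ → /he/, /s/ → /se/, /ʔ/ → /ʔe/.

heseɹelʔe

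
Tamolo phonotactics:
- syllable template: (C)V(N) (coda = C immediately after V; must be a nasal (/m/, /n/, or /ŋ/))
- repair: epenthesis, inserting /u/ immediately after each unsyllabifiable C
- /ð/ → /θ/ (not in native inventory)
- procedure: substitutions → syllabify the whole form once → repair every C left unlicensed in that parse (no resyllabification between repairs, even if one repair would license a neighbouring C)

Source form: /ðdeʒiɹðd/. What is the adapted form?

θudeʒiɹuθudu

Substitution: /ð/ → /θ/, giving /θdeʒiɹθd/.
The consonants /θ/, /ɹ/, /θ/, /d/ cannot be parsed into a legal (C)V(N) syllable (only a nasal (/m/, /n/, or /ŋ/) is licensed in coda position; onsets are limited to one consonant).
Each unlicensed consonant becomes the onset of a new syllable: /θ/ → /θu/, /ɹ/ → /ɹu/, /θ/ → /θu/, /d/ → /du/.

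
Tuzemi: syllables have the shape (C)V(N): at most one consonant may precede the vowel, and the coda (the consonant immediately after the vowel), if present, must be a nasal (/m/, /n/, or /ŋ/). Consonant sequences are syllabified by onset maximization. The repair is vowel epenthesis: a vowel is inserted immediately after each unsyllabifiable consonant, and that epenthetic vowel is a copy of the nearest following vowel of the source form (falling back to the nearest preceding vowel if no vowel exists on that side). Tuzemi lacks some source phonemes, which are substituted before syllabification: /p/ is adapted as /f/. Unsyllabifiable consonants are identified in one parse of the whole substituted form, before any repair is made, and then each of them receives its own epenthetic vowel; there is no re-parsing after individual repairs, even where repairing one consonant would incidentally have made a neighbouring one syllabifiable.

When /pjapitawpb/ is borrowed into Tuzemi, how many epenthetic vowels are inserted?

4

After substitution the input is /fjafitawfb/.
The unsyllabifiable consonants are /f/, /w/, /f/, /b/; each receives one epenthetic vowel.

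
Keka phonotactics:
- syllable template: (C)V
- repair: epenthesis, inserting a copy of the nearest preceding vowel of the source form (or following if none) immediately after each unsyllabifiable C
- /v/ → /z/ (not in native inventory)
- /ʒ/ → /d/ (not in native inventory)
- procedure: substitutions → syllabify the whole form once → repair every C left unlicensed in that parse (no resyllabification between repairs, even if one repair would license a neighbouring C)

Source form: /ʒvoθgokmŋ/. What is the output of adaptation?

dozoθogokomoŋo

Substitution: /ʒ/ → /d/, /v/ → /z/, giving /dzoθgokmŋ/.
Under (C)V, the unsyllabifiable consonants are /d/, /θ/, /k/, /m/, /ŋ/ (no codas are permitted; onsets are limited to one consonant).
Each unlicensed consonant becomes the onset of a new syllable: /d/ → /do/, /θ/ → /θo/, /k/ → /ko/, /m/ → /mo/, /ŋ/ → /ŋo/.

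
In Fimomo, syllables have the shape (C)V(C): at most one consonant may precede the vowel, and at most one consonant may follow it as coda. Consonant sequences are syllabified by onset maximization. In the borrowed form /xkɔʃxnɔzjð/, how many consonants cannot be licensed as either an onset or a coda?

4

Syllabifying with onset maximization leaves /x/, /x/, /j/, /ð/ stranded (at most one coda consonant is licensed; onsets are limited to one consonant).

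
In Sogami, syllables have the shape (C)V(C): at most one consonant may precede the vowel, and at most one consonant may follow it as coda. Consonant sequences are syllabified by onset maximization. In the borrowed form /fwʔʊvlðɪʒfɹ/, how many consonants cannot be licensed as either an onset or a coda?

5

The consonants /f/, /w/, /l/, /f/, /ɹ/ cannot be parsed into a legal (C)V(C) syllable (at most one coda consonant is licensed; onsets are limited to one consonant).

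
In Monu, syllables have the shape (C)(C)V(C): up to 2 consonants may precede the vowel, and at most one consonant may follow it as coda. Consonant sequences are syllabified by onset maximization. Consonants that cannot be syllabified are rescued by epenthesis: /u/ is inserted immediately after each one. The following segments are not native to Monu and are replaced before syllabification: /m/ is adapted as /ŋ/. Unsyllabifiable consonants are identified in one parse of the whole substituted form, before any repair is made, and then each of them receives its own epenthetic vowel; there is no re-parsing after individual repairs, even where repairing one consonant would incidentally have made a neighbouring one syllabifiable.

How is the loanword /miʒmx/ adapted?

Substitution: /m/ → /ŋ/, giving /ŋiʒŋx/.
Under (C)(C)V(C), the unsyllabifiable consonants are /ŋ/, /x/ (at most one coda consonant is licensed; onsets may contain at most 2 consonants).
Epenthesis after each stranded consonant: /ŋ/ → /ŋu/, /x/ → /xu/.

ŋiʒŋuxu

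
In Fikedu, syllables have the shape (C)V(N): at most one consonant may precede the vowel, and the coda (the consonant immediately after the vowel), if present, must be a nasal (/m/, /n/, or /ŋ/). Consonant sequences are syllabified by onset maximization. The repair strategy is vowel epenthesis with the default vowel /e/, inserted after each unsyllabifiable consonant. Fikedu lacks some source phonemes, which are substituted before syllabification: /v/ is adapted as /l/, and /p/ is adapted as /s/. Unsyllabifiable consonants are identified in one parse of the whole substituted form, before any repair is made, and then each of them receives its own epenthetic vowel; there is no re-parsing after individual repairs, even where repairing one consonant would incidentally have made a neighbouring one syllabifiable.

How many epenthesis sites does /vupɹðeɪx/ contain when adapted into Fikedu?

After substitution the input is /lusɹðeɪx/.
The unsyllabifiable consonants are /s/, /ɹ/, /x/; each receives one epenthetic vowel.

3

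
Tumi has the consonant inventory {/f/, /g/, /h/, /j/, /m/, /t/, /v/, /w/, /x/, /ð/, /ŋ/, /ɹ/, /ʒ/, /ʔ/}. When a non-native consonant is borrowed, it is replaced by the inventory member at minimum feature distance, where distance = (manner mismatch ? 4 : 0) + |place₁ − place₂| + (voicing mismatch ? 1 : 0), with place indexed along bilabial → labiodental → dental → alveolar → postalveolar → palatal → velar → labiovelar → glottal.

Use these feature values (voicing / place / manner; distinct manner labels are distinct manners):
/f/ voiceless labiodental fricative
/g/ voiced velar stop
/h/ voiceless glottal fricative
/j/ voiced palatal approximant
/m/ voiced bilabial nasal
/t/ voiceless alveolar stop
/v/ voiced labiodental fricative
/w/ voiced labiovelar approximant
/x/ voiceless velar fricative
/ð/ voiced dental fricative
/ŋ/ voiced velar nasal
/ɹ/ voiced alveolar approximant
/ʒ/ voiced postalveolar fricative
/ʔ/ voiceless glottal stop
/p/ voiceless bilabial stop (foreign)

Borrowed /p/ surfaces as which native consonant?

/t/ is closest: same manner (stop), place distance 3 (bilabial→alveolar), same voicing; total 3. Next closest is /f/ at distance 5.

t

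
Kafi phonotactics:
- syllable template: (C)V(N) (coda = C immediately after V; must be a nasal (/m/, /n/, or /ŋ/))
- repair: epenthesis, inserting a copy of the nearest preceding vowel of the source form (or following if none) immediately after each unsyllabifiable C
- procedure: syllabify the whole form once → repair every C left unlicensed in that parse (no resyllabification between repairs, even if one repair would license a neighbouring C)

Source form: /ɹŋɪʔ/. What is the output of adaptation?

The consonants /ɹ/, /ʔ/ cannot be parsed into a legal (C)V(N) syllable (only a nasal (/m/, /n/, or /ŋ/) is licensed in coda position; onsets are limited to one consonant).
Each unlicensed consonant becomes the onset of a new syllable: /ɹ/ → /ɹɪ/, /ʔ/ → /ʔɪ/.

ɹɪŋɪʔɪ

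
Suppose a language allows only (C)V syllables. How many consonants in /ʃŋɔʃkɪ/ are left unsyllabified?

Under (C)V, the unsyllabifiable consonants are /ʃ/, /ʃ/ (no codas are permitted; onsets are limited to one consonant).

2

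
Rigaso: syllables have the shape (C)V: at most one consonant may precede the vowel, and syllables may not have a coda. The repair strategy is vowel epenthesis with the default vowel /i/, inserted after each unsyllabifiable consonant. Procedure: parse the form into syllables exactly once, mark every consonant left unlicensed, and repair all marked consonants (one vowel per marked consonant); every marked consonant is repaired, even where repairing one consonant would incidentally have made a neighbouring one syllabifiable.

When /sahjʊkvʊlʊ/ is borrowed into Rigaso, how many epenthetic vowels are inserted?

2

The unsyllabifiable consonants are /h/, /k/; each receives one epenthetic vowel.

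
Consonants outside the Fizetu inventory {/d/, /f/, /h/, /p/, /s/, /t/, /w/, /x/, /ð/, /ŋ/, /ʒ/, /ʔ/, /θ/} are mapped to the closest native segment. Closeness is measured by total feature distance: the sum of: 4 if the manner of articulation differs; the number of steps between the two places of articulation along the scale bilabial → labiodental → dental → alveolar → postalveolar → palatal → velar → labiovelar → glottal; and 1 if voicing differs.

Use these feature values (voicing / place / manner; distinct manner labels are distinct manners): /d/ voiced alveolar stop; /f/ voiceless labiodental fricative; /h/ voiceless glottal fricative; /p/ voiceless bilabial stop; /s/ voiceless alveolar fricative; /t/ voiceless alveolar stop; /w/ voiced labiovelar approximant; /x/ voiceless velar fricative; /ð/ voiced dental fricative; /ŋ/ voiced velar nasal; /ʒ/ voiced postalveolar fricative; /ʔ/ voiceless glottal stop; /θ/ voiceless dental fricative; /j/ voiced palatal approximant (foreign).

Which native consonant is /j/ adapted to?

/w/ is closest: same manner (approximant), place distance 2 (palatal→labiovelar), same voicing; total 2. Next closest is /ŋ/ at distance 5.

w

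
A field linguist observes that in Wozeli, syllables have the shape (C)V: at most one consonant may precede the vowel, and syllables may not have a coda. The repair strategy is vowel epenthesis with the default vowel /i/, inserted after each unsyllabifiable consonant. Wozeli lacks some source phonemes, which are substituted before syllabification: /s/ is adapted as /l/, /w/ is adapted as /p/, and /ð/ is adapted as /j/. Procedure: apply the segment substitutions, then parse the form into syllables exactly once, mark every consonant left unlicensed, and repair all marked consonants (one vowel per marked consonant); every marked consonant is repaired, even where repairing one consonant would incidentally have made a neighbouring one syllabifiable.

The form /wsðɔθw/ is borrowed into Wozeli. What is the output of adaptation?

Substitution: /w/ → /p/, /s/ → /l/, /ð/ → /j/, giving /pljɔθp/.
Under (C)V, the unsyllabifiable consonants are /p/, /l/, /θ/, /p/ (no codas are permitted; onsets are limited to one consonant).
Each unlicensed consonant becomes the onset of a new syllable: /p/ → /pi/, /l/ → /li/, /θ/ → /θi/, /p/ → /pi/.

pilijɔθipi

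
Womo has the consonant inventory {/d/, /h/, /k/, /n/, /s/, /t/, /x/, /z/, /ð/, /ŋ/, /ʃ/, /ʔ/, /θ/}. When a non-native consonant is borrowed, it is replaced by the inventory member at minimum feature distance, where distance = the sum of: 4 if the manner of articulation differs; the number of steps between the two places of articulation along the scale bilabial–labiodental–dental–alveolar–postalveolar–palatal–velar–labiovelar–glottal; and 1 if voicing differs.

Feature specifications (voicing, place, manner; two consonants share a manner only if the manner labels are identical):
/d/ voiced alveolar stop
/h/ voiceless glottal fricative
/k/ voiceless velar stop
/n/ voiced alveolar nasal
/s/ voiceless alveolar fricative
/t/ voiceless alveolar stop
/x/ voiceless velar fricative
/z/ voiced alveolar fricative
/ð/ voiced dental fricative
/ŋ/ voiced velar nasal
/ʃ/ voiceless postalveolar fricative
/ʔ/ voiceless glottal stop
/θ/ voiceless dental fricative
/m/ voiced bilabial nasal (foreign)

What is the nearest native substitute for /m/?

/n/ is closest: same manner (nasal), place distance 3 (bilabial→alveolar), same voicing; total 3. Next closest is /ð/ at distance 6.

n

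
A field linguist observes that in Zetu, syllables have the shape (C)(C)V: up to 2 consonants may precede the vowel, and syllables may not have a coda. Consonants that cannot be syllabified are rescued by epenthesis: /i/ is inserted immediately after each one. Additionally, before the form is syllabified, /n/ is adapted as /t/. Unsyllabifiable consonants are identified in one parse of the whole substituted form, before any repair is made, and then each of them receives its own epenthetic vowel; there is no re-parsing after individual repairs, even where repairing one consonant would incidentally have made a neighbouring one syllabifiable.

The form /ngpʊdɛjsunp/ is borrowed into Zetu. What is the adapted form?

Substitution: /n/ → /t/, giving /tgpʊdɛjsutp/.
Under (C)(C)V, the unsyllabifiable consonants are /t/, /t/, /p/ (no codas are permitted; onsets may contain at most 2 consonants).
Epenthesis after each stranded consonant: /t/ → /ti/, /t/ → /ti/, /p/ → /pi/.

tigpʊdɛjsutipi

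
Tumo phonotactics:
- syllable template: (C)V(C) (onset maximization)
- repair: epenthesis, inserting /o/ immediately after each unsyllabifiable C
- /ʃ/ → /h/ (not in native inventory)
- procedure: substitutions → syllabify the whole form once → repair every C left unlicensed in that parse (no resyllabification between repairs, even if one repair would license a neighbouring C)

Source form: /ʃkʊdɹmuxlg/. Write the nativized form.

Substitution: /ʃ/ → /h/, giving /hkʊdɹmuxlg/.
The consonants /h/, /ɹ/, /l/, /g/ cannot be parsed into a legal (C)V(C) syllable (at most one coda consonant is licensed; onsets are limited to one consonant).
Epenthesis after each stranded consonant: /h/ → /ho/, /ɹ/ → /ɹo/, /l/ → /lo/, /g/ → /go/.

hokʊdɹomuxlogo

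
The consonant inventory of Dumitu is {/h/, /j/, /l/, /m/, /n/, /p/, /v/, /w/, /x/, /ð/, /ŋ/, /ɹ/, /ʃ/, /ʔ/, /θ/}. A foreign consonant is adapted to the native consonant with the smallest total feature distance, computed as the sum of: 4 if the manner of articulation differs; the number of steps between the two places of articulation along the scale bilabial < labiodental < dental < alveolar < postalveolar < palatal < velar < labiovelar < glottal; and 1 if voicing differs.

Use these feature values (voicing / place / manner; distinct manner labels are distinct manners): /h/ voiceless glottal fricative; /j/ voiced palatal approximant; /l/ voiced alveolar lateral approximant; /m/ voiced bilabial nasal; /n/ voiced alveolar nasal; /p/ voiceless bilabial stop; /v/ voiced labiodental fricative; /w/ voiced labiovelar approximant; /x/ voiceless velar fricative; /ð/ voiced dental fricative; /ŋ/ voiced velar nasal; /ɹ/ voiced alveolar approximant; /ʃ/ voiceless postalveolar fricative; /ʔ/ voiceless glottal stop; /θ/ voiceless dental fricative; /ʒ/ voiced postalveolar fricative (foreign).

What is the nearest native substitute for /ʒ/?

ʃ

/ʃ/ is closest: same manner (fricative), place distance 0 (postalveolar→postalveolar), voicing differs (+1); total 1. Next closest is /ð/ at distance 2.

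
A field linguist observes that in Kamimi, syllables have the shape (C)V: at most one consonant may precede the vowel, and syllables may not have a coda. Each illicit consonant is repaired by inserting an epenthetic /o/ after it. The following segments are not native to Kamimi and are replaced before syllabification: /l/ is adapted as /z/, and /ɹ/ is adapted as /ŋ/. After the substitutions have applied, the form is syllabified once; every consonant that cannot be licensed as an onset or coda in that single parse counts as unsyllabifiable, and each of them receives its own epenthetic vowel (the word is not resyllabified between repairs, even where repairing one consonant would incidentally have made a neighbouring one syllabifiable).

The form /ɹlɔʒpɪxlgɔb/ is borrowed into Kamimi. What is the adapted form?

Substitution: /ɹ/ → /ŋ/, /l/ → /z/, giving /ŋzɔʒpɪxzgɔb/.
Under (C)V, the unsyllabifiable consonants are /ŋ/, /ʒ/, /x/, /z/, /b/ (no codas are permitted; onsets are limited to one consonant).
Epenthesis after each stranded consonant: /ŋ/ → /ŋo/, /ʒ/ → /ʒo/, /x/ → /xo/, /z/ → /zo/, /b/ → /bo/.

ŋozɔʒopɪxozogɔbo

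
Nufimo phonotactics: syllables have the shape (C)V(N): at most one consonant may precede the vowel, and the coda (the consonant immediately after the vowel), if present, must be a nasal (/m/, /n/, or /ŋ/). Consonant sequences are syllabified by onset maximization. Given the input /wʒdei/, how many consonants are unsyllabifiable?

The consonants /w/, /ʒ/ cannot be parsed into a legal (C)V(N) syllable (only a nasal (/m/, /n/, or /ŋ/) is licensed in coda position; onsets are limited to one consonant).

2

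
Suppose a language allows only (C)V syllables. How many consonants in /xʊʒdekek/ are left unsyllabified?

2

Syllabifying with onset maximization leaves /ʒ/, /k/ stranded (no codas are permitted; onsets are limited to one consonant).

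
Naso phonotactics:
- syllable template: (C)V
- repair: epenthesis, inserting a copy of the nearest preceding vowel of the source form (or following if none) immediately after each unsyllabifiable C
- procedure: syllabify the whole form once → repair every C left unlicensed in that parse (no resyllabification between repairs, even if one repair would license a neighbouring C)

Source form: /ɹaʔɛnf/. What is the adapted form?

Syllabifying with onset maximization leaves /n/, /f/ stranded (no codas are permitted; onsets are limited to one consonant).
Inserting the epenthetic vowel yields /n/ → /nɛ/, /f/ → /fɛ/.

ɹaʔɛnɛfɛ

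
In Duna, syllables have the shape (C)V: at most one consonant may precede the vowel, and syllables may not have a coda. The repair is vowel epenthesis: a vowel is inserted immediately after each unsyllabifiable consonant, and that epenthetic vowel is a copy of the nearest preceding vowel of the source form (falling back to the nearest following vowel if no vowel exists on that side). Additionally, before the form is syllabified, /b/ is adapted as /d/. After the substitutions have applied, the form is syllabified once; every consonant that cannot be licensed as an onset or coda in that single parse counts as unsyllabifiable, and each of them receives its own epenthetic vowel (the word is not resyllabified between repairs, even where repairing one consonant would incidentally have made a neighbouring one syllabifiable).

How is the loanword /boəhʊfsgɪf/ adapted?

Substitution: /b/ → /d/, giving /doəhʊfsgɪf/.
Under (C)V, the unsyllabifiable consonants are /f/, /s/, /f/ (no codas are permitted; onsets are limited to one consonant).
Epenthesis after each stranded consonant: /f/ → /fʊ/, /s/ → /sʊ/, /f/ → /fɪ/.

doəhʊfʊsʊgɪfɪ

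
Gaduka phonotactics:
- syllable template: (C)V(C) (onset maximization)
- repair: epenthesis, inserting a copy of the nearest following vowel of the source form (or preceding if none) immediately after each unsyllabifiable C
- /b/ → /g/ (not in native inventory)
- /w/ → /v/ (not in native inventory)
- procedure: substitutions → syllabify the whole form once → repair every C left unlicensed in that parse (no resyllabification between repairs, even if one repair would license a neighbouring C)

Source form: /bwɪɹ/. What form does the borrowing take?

gɪvɪɹ

Substitution: /b/ → /g/, /w/ → /v/, giving /gvɪɹ/.
The consonants /g/ cannot be parsed into a legal (C)V(C) syllable (at most one coda consonant is licensed; onsets are limited to one consonant).
Inserting the epenthetic vowel yields /g/ → /gɪ/.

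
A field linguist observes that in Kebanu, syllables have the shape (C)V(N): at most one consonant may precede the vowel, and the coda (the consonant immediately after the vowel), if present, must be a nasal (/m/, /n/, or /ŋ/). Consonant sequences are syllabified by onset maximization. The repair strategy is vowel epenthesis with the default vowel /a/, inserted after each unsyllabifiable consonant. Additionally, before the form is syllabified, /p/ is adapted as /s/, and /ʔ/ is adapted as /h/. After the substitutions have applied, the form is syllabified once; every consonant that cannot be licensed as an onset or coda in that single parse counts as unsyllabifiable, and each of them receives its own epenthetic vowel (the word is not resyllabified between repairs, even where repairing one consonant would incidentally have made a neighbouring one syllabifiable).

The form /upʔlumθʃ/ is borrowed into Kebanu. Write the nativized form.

usahalumθaʃa

Substitution: /p/ → /s/, /ʔ/ → /h/, giving /ushlumθʃ/.
The consonants /s/, /h/, /θ/, /ʃ/ cannot be parsed into a legal (C)V(N) syllable (only a nasal (/m/, /n/, or /ŋ/) is licensed in coda position; onsets are limited to one consonant).
Each unlicensed consonant becomes the onset of a new syllable: /s/ → /sa/, /h/ → /ha/, /θ/ → /θa/, /ʃ/ → /ʃa/.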